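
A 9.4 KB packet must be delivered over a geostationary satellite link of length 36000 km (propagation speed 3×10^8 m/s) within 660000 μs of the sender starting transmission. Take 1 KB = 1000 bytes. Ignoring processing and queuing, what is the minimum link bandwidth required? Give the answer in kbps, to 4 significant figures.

139.3 kbps

L = 75200 bits.
Propagation delay = 36000000 / 300000000 = 120000 μs.
Transmission budget = 660000 − 120000 = 540000 μs.
R ≥ L / t_tx = 75200 bits / 0.54 s = 139.3 kbps.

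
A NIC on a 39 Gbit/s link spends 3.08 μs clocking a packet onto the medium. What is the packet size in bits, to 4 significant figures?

120100 bits

L = R × t_tx = 39000000000 b/s × 3.08e-06 s = 120120 bits.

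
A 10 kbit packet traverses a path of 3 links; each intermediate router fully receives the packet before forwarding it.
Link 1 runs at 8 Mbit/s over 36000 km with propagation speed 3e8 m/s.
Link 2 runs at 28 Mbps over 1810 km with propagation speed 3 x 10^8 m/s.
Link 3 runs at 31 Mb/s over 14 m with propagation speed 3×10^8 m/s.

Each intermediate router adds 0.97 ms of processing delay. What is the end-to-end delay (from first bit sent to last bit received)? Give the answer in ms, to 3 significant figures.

130 ms

L = 10000 bits.
Transmission delays (L/R per hop): 1.25, 0.357143, 0.322581 ms; sum = 1.92972 ms.
Propagation delays (d/s per hop): 120, 6.03333, 4.66667e-05 ms; sum = 126.033 ms.
Processing at 2 router(s): 2 × 0.97 ms = 1.94 ms.
End-to-end = 130 ms.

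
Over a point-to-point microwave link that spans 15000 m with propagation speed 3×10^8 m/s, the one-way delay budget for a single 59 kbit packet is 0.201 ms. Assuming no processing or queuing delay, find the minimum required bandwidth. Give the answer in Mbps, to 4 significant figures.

390.7 Mbps

Propagation delay = 15000 / 300000000 = 0.05 ms.
Transmission budget = 0.201 − 0.05 = 0.151 ms.
R ≥ L / t_tx = 59000 bits / 0.000151 s = 390.7 Mbps.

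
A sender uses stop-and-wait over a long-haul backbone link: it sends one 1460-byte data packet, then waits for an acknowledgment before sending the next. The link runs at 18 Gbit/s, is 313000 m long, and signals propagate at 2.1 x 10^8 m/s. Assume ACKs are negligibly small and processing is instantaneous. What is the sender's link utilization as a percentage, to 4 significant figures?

0.02176 %

t_tx = L/R = 11680/18000000000 = 6.48889e-07 s.
t_prop = 313000/210000000 = 0.00149048 s; RTT = 0.00298095 s.
Cycle = t_tx + RTT = 0.0029816 s.
Utilization = t_tx / cycle = 6.48889e-07/0.0029816 = 0.02176 %.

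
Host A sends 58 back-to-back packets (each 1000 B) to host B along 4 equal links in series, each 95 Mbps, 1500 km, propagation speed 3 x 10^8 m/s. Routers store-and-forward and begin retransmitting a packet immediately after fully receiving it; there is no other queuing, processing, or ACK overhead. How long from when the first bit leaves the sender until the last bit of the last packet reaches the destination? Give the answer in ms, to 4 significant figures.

Per-hop transmission t_tx = L/R = 8000/95000000 = 0.0842105 ms.
Per-hop propagation t_prop = 1500000/300000000 = 5 ms.
Pipeline fill: first packet needs 4·t_tx to clear all hops; remaining 57 packets each add one t_tx.
Total = (4+58-1)·t_tx + 4·t_prop = 61·0.0842105 + 4·5 = 25.14 ms.

25.14 ms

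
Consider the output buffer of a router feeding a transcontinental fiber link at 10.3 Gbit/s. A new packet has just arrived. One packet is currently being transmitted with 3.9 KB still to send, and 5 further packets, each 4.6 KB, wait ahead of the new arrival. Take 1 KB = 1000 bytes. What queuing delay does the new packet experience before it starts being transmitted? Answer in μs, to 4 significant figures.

Each queued packet: L/R = 36800/10300000000 = 3.57282 μs.
5 queued → 17.8641 μs.
Plus remaining 31200 bits of current packet: 3.02913 μs.
Queuing delay = 20.89 μs.

20.89 μs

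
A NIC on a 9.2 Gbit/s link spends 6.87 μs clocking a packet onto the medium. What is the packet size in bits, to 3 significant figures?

L = R × t_tx = 9200000000 b/s × 6.87e-06 s = 63204 bits.

63200 bits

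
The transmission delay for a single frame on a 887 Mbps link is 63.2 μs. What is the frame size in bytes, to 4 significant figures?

7007 bytes

L = R × t_tx = 887000000 b/s × 6.32e-05 s = 56058.4 bits.
In bytes: 56058.4 / 8 = 7007 bytes.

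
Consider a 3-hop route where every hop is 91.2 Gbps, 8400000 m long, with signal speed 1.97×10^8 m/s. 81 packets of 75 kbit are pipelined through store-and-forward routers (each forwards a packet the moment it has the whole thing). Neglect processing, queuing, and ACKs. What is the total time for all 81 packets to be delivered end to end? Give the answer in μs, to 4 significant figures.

128000 μs

Per-hop transmission t_tx = L/R = 75000/91200000000 = 0.822368 μs.
Per-hop propagation t_prop = 8400000/197000000 = 42639.6 μs.
Pipeline fill: first packet needs 3·t_tx to clear all hops; remaining 80 packets each add one t_tx.
Total = (3+81-1)·t_tx + 3·t_prop = 83·0.822368 + 3·42639.6 = 128000 μs.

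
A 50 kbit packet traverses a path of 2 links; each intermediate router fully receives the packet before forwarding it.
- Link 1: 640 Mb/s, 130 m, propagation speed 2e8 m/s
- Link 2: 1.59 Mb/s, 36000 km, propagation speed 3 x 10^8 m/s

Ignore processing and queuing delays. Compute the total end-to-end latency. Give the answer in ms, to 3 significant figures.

152 ms

L = 50000 bits.
Transmission delays (L/R per hop): 0.078125, 31.4465 ms; sum = 31.5247 ms.
Propagation delays (d/s per hop): 0.00065, 120 ms; sum = 120.001 ms.
End-to-end = 152 ms.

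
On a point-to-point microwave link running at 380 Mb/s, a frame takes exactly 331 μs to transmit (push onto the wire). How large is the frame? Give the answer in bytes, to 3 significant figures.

15700 bytes

L = R × t_tx = 380000000 b/s × 0.000331 s = 125780 bits.
In bytes: 125780 / 8 = 15700 bytes.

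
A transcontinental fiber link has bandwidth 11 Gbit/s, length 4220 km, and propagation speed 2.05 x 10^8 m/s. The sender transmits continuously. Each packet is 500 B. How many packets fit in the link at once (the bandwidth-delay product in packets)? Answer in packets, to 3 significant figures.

Propagation delay = 4220000 / 2.05e+08 = 0.0205854 s.
BDP = R × t_prop = 11000000000 × 0.0205854 = 226439000 bits.
In packets of 4000 bits: 56600 packets.

56600 packets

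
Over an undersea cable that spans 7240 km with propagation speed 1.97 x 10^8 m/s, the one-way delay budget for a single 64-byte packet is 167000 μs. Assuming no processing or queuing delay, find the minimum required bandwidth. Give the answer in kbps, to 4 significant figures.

3.931 kbps

L = 512 bits.
Propagation delay = 7240000 / 197000000 = 36751.3 μs.
Transmission budget = 167000 − 36751.3 = 130249 μs.
R ≥ L / t_tx = 512 bits / 0.130249 s = 3.931 kbps.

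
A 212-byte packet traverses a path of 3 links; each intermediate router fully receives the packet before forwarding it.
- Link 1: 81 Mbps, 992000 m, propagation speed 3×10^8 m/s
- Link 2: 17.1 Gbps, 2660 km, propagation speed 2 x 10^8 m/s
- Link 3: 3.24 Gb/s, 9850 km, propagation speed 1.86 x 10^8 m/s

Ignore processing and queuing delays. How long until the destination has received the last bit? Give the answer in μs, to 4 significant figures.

69590 μs

L = 212 × 8 = 1696 bits.
Transmission delays (L/R per hop): 20.9383, 0.0991813, 0.523457 μs; sum = 21.5609 μs.
Propagation delays (d/s per hop): 3306.67, 13300, 52957 μs; sum = 69563.7 μs.
End-to-end = 69590 μs.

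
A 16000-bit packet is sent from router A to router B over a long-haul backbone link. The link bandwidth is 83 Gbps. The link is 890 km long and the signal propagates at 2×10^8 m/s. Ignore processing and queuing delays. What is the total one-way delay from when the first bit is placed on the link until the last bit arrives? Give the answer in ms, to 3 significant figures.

4.45 ms

Transmission delay = L/R = 16000 / 83000000000 = 0.000192771 ms.
Propagation delay = d/s = 890000 m / 200000000 m/s = 4.45 ms.
Total = 4.45 ms.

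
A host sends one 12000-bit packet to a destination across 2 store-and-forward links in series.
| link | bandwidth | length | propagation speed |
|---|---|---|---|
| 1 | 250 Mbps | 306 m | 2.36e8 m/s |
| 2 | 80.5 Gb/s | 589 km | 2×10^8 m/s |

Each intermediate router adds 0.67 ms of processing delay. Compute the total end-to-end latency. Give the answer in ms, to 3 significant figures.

3.66 ms

Transmission delays (L/R per hop): 0.048, 0.000149068 ms; sum = 0.0481491 ms.
Propagation delays (d/s per hop): 0.00129661, 2.945 ms; sum = 2.9463 ms.
Processing at 1 router(s): 1 × 0.67 ms = 0.67 ms.
End-to-end = 3.66 ms.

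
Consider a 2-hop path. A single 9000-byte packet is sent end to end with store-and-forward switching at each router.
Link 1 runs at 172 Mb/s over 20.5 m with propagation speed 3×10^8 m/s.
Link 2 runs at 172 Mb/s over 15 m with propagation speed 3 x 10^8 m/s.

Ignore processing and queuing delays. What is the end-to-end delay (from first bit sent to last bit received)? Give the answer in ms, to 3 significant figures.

0.837 ms

L = 9000 × 8 = 72000 bits.
Transmission delay per hop = L/R = 72000/172000000 = 0.418605 ms; 2 hops → 0.837209 ms.
Propagation delays (d/s per hop): 6.83333e-05, 5e-05 ms; sum = 0.000118333 ms.
End-to-end = 0.837 ms.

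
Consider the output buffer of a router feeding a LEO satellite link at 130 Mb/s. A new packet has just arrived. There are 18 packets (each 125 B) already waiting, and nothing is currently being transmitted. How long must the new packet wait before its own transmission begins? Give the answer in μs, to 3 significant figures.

138 μs

Each queued packet: L/R = 1000/130000000 = 7.69231 μs.
18 queued → 138.462 μs.
Queuing delay = 138 μs.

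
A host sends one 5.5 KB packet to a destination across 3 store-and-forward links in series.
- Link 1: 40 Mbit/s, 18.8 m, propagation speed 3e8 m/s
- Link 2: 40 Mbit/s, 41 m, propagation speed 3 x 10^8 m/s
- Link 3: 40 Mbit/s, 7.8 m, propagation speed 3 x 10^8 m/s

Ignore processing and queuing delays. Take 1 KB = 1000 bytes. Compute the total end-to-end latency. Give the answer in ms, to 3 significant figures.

L = 44000 bits.
Transmission delay per hop = L/R = 44000/40000000 = 1.1 ms; 3 hops → 3.3 ms.
Propagation delays (d/s per hop): 6.26667e-05, 0.000136667, 2.6e-05 ms; sum = 0.000225333 ms.
End-to-end = 3.30 ms.

3.30 ms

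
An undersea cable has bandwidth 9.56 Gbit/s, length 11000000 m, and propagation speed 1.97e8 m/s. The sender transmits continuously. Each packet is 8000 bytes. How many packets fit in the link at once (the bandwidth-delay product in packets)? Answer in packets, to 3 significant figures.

Propagation delay = 11000000 / 197000000 = 0.0558376 s.
BDP = R × t_prop = 9560000000 × 0.0558376 = 533807000 bits.
In packets of 64000 bits: 8340 packets.

8340 packets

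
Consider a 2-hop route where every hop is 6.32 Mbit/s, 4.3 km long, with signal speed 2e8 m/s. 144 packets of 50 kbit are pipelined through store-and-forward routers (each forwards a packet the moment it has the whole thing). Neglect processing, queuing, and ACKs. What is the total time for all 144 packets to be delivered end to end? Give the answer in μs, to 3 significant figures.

1150000 μs

Per-hop transmission t_tx = L/R = 50000/6320000 = 7911.39 μs.
Per-hop propagation t_prop = 4300/200000000 = 21.5 μs.
Pipeline fill: first packet needs 2·t_tx to clear all hops; remaining 143 packets each add one t_tx.
Total = (2+144-1)·t_tx + 2·t_prop = 145·7911.39 + 2·21.5 = 1150000 μs.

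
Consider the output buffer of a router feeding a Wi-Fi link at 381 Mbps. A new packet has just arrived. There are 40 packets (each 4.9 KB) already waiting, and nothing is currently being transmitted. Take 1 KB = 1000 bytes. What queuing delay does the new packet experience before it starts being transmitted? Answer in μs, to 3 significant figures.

4120 μs

Each queued packet: L/R = 39200/381000000 = 102.887 μs.
40 queued → 4115.49 μs.
Queuing delay = 4120 μs.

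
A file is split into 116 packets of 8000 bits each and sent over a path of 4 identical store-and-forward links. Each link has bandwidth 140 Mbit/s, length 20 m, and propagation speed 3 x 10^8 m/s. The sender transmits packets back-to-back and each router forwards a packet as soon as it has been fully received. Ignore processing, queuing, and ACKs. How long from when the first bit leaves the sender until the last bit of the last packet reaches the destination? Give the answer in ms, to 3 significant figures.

6.80 ms

Per-hop transmission t_tx = L/R = 8000/140000000 = 0.0571429 ms.
Per-hop propagation t_prop = 20/300000000 = 6.66667e-05 ms.
Pipeline fill: first packet needs 4·t_tx to clear all hops; remaining 115 packets each add one t_tx.
Total = (4+116-1)·t_tx + 4·t_prop = 119·0.0571429 + 4·6.66667e-05 = 6.80 ms.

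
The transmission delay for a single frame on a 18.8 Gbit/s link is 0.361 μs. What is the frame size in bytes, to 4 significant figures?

L = R × t_tx = 18800000000 b/s × 3.61e-07 s = 6786.8 bits.
In bytes: 6786.8 / 8 = 848.4 bytes.

848.4 bytes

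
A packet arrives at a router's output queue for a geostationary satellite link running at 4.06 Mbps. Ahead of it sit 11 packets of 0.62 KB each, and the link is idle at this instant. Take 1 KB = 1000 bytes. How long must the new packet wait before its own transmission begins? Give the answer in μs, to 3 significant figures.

Each queued packet: L/R = 4960/4.06e+06 = 1221.67 μs.
11 queued → 13438.4 μs.
Queuing delay = 13400 μs.

13400 μs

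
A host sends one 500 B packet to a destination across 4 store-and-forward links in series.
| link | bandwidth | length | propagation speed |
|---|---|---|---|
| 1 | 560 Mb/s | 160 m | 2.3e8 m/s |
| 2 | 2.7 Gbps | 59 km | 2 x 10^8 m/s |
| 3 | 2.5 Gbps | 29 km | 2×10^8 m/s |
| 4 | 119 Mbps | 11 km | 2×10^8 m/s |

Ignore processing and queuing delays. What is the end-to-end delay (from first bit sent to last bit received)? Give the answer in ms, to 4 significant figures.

0.5395 ms

L = 500 × 8 = 4000 bits.
Transmission delays (L/R per hop): 0.00714286, 0.00148148, 0.0016, 0.0336134 ms; sum = 0.0438378 ms.
Propagation delays (d/s per hop): 0.000695652, 0.295, 0.145, 0.055 ms; sum = 0.495696 ms.
End-to-end = 0.5395 ms.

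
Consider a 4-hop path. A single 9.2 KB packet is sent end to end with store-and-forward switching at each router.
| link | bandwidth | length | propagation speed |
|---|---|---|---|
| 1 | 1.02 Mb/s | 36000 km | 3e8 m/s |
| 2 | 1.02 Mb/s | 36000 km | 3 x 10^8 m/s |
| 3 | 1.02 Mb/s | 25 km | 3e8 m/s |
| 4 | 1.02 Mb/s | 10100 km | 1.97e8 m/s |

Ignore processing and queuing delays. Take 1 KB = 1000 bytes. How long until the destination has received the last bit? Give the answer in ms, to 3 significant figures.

L = 73600 bits.
Transmission delay per hop = L/R = 73600/1020000 = 72.1569 ms; 4 hops → 288.627 ms.
Propagation delays (d/s per hop): 120, 120, 0.0833333, 51.269 ms; sum = 291.352 ms.
End-to-end = 580 ms.

580 ms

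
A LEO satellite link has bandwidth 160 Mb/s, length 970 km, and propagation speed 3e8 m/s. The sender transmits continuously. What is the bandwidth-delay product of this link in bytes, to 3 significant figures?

Propagation delay = 970000 / 300000000 = 0.00323333 s.
BDP = R × t_prop = 160000000 × 0.00323333 = 517333 bits.
In bytes: 517333/8 = 64700 bytes.

64700 bytes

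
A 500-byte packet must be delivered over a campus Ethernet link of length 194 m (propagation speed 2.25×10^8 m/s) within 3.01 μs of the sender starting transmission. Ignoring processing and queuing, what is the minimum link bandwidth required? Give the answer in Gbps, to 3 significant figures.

L = 4000 bits.
Propagation delay = 194 / 225000000 = 0.862222 μs.
Transmission budget = 3.01 − 0.862222 = 2.14778 μs.
R ≥ L / t_tx = 4000 bits / 2.14778e-06 s = 1.86 Gbps.

1.86 Gbps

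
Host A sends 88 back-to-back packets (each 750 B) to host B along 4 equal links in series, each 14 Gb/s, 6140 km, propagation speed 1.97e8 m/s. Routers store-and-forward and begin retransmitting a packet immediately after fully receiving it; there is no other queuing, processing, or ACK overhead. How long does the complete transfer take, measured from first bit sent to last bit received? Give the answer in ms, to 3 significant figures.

Per-hop transmission t_tx = L/R = 6000/14000000000 = 0.000428571 ms.
Per-hop propagation t_prop = 6140000/197000000 = 31.1675 ms.
Pipeline fill: first packet needs 4·t_tx to clear all hops; remaining 87 packets each add one t_tx.
Total = (4+88-1)·t_tx + 4·t_prop = 91·0.000428571 + 4·31.1675 = 125 ms.

125 ms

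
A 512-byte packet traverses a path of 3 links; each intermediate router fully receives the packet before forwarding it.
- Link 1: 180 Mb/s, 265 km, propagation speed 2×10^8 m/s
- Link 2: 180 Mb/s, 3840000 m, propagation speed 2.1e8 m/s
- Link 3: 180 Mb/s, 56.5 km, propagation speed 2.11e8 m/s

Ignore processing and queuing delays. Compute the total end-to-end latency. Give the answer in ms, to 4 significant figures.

19.95 ms

L = 512 × 8 = 4096 bits.
Transmission delay per hop = L/R = 4096/180000000 = 0.0227556 ms; 3 hops → 0.0682667 ms.
Propagation delays (d/s per hop): 1.325, 18.2857, 0.267773 ms; sum = 19.8785 ms.
End-to-end = 19.95 ms.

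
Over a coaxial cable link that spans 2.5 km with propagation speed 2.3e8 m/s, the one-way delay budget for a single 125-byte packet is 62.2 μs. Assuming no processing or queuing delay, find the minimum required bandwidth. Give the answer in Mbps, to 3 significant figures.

19.5 Mbps

L = 1000 bits.
Propagation delay = 2500 / 2.3e+08 = 10.8696 μs.
Transmission budget = 62.2 − 10.8696 = 51.3304 μs.
R ≥ L / t_tx = 1000 bits / 5.13304e-05 s = 19.5 Mbps.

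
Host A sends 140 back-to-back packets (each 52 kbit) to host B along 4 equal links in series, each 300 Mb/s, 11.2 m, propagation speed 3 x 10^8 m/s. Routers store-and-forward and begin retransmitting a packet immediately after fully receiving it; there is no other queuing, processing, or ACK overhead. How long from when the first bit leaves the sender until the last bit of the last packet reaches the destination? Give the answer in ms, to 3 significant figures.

24.8 ms

Per-hop transmission t_tx = L/R = 52000/300000000 = 0.173333 ms.
Per-hop propagation t_prop = 11.2/300000000 = 3.73333e-05 ms.
Pipeline fill: first packet needs 4·t_tx to clear all hops; remaining 139 packets each add one t_tx.
Total = (4+140-1)·t_tx + 4·t_prop = 143·0.173333 + 4·3.73333e-05 = 24.8 ms.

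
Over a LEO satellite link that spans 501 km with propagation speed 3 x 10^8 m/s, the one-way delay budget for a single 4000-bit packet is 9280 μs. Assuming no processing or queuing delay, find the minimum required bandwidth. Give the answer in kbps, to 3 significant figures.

Propagation delay = 501000 / 300000000 = 1670 μs.
Transmission budget = 9280 − 1670 = 7610 μs.
R ≥ L / t_tx = 4000 bits / 0.00761 s = 526 kbps.

526 kbps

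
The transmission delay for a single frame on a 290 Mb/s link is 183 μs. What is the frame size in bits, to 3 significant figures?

53100 bits

L = R × t_tx = 290000000 b/s × 0.000183 s = 53070 bits.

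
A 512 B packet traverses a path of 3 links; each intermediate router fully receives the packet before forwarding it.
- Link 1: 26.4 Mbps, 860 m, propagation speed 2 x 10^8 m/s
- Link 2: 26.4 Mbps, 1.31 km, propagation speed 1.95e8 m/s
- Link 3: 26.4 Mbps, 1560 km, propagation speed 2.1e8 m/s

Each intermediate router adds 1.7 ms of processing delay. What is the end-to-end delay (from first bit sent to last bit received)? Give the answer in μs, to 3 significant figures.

L = 512 × 8 = 4096 bits.
Transmission delay per hop = L/R = 4096/26400000 = 155.152 μs; 3 hops → 465.455 μs.
Propagation delays (d/s per hop): 4.3, 6.71795, 7428.57 μs; sum = 7439.59 μs.
Processing at 2 router(s): 2 × 1.7 ms = 3400 μs.
End-to-end = 11300 μs.

11300 μs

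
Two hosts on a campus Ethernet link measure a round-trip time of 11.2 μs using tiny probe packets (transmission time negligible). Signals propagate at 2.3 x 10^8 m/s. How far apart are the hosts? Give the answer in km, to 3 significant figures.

One-way propagation = RTT/2 = 5.6 μs.
d = s × t = 2.3e+08 × 5.6e-06 = 1.29 km.

1.29 km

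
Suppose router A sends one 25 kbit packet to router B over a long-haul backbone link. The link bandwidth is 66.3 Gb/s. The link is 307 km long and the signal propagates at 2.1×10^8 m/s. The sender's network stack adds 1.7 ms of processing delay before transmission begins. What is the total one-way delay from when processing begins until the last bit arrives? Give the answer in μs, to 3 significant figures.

L = 25000 bits.
Transmission delay = L/R = 25000 / 66300000000 = 0.377074 μs.
Propagation delay = d/s = 307000 m / 210000000 m/s = 1461.9 μs.
Plus processing delay 1.7 ms = 1700 μs.
Total = 3160 μs.

3160 μs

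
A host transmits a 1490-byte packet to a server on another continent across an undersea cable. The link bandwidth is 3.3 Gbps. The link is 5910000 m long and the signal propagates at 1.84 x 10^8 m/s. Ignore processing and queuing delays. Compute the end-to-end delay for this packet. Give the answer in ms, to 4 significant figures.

L = 1490 × 8 = 11920 bits.
Transmission delay = L/R = 11920 / 3300000000 = 0.00361212 ms.
Propagation delay = d/s = 5910000 m / 184000000 m/s = 32.1196 ms.
Total = 32.12 ms.

32.12 ms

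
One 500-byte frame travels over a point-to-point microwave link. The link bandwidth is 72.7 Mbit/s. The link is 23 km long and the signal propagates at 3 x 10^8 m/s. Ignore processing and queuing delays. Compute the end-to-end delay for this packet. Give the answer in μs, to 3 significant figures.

132 μs

L = 500 × 8 = 4000 bits.
Transmission delay = L/R = 4000 / 72700000 = 55.0206 μs.
Propagation delay = d/s = 23000 m / 300000000 m/s = 76.6667 μs.
Total = 132 μs.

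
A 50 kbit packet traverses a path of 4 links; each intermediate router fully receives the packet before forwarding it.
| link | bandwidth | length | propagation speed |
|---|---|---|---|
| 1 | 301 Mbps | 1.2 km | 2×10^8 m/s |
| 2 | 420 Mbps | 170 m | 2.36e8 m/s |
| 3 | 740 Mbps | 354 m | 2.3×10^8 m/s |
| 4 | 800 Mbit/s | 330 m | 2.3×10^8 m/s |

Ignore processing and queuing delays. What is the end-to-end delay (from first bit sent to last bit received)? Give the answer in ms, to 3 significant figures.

L = 50000 bits.
Transmission delays (L/R per hop): 0.166113, 0.119048, 0.0675676, 0.0625 ms; sum = 0.415228 ms.
Propagation delays (d/s per hop): 0.006, 0.000720339, 0.00153913, 0.00143478 ms; sum = 0.00969425 ms.
End-to-end = 0.425 ms.

0.425 ms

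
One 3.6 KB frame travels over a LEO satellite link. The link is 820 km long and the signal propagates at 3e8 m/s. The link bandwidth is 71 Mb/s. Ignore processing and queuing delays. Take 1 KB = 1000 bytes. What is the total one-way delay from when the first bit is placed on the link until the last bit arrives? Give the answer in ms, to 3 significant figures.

L = 28800 bits.
Transmission delay = L/R = 28800 / 71000000 = 0.405634 ms.
Propagation delay = d/s = 820000 m / 300000000 m/s = 2.73333 ms.
Total = 3.14 ms.

3.14 ms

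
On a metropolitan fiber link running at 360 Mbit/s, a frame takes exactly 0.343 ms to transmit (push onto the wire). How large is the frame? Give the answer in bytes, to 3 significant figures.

15400 bytes

L = R × t_tx = 360000000 b/s × 0.000343 s = 123480 bits.
In bytes: 123480 / 8 = 15400 bytes.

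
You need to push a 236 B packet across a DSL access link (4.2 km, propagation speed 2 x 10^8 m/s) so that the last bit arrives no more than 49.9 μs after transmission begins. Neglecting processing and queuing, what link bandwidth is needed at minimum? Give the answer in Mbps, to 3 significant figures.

L = 1888 bits.
Propagation delay = 4200 / 200000000 = 21 μs.
Transmission budget = 49.9 − 21 = 28.9 μs.
R ≥ L / t_tx = 1888 bits / 2.89e-05 s = 65.3 Mbps.

65.3 Mbps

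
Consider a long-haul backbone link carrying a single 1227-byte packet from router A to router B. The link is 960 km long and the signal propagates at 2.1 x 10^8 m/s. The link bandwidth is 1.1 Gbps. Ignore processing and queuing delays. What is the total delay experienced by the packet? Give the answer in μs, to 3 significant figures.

L = 1227 × 8 = 9816 bits.
Transmission delay = L/R = 9816 / 1100000000 = 8.92364 μs.
Propagation delay = d/s = 960000 m / 210000000 m/s = 4571.43 μs.
Total = 4580 μs.

4580 μs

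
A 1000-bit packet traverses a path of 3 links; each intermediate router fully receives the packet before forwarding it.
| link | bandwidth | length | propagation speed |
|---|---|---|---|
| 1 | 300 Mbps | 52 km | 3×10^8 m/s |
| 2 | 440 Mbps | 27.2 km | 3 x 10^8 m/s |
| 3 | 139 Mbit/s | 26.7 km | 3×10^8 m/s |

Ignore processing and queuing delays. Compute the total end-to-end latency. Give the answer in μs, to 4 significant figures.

365.8 μs

Transmission delays (L/R per hop): 3.33333, 2.27273, 7.19424 μs; sum = 12.8003 μs.
Propagation delays (d/s per hop): 173.333, 90.6667, 89 μs; sum = 353 μs.
End-to-end = 365.8 μs.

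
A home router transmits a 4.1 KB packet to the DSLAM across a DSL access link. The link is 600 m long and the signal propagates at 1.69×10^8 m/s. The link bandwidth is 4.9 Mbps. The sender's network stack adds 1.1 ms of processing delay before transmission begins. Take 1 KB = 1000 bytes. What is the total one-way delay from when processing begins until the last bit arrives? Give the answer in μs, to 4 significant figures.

7797 μs

L = 32800 bits.
Transmission delay = L/R = 32800 / 4900000 = 6693.88 μs.
Propagation delay = d/s = 600 m / 169000000 m/s = 3.5503 μs.
Plus processing delay 1.1 ms = 1100 μs.
Total = 7797 μs.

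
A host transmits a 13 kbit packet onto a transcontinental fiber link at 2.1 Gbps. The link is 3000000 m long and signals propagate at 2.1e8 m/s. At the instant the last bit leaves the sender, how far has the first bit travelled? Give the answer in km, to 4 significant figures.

t_tx = L/R = 13000/2100000000 = 6.19048e-06 s.
Distance = s × t_tx = 210000000 × 6.19048e-06 = 1.300 km.

1.300 km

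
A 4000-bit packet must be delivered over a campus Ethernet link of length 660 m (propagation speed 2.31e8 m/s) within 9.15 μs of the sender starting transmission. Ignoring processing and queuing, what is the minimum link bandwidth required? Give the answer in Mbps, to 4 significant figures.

Propagation delay = 660 / 231000000 = 2.85714 μs.
Transmission budget = 9.15 − 2.85714 = 6.29286 μs.
R ≥ L / t_tx = 4000 bits / 6.29286e-06 s = 635.6 Mbps.

635.6 Mbps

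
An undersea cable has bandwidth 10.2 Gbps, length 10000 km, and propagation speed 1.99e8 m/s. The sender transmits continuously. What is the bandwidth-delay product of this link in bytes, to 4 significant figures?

64070000 bytes

Propagation delay = 10000000 / 199000000 = 0.0502513 s.
BDP = R × t_prop = 10200000000 × 0.0502513 = 512563000 bits.
In bytes: 512563000/8 = 64070000 bytes.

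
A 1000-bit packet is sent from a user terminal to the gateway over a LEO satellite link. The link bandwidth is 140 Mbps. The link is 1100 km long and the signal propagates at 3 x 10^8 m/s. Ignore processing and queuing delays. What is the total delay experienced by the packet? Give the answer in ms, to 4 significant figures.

3.674 ms

Transmission delay = L/R = 1000 / 140000000 = 0.00714286 ms.
Propagation delay = d/s = 1100000 m / 300000000 m/s = 3.66667 ms.
Total = 3.674 ms.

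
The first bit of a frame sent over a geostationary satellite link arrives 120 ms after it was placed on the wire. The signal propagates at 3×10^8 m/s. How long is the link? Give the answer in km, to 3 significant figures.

d = s × t_prop = 300000000 × 0.12 = 36000 km.

36000 km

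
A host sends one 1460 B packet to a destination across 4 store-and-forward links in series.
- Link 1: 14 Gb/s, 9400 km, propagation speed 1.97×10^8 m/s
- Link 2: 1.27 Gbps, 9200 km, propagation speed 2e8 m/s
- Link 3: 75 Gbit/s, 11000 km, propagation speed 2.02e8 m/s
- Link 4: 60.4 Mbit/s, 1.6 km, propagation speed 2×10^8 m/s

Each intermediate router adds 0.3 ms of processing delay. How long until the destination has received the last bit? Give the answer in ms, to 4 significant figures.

149.3 ms

L = 1460 × 8 = 11680 bits.
Transmission delays (L/R per hop): 0.000834286, 0.00919685, 0.000155733, 0.193377 ms; sum = 0.203564 ms.
Propagation delays (d/s per hop): 47.7157, 46, 54.4554, 0.008 ms; sum = 148.179 ms.
Processing at 3 router(s): 3 × 0.3 ms = 0.9 ms.
End-to-end = 149.3 ms.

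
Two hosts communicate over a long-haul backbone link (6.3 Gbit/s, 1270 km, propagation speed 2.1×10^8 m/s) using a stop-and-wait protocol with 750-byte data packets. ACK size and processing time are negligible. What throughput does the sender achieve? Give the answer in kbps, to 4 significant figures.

t_tx = L/R = 6000/6300000000 = 9.52381e-07 s.
t_prop = 1270000/210000000 = 0.00604762 s; RTT = 0.0120952 s.
Cycle = t_tx + RTT = 0.0120962 s.
Throughput = L / cycle = 6000 / 0.0120962 = 496.0 kbps.

496.0 kbps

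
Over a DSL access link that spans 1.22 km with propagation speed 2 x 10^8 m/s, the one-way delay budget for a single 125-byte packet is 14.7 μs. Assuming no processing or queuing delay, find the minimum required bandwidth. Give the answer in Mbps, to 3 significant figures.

116 Mbps

L = 1000 bits.
Propagation delay = 1220 / 200000000 = 6.1 μs.
Transmission budget = 14.7 − 6.1 = 8.6 μs.
R ≥ L / t_tx = 1000 bits / 8.6e-06 s = 116 Mbps.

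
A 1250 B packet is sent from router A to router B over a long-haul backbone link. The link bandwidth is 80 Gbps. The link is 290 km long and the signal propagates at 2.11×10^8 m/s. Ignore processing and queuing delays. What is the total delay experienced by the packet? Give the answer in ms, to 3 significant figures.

1.37 ms

L = 1250 × 8 = 10000 bits.
Transmission delay = L/R = 10000 / 80000000000 = 0.000125 ms.
Propagation delay = d/s = 290000 m / 211000000 m/s = 1.37441 ms.
Total = 1.37 ms.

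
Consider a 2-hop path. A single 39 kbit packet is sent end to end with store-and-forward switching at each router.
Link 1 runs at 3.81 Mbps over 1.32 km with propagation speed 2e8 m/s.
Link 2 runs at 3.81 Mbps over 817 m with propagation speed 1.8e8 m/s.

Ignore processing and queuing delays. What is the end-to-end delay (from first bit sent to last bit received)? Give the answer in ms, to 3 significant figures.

L = 39000 bits.
Transmission delay per hop = L/R = 39000/3810000 = 10.2362 ms; 2 hops → 20.4724 ms.
Propagation delays (d/s per hop): 0.0066, 0.00453889 ms; sum = 0.0111389 ms.
End-to-end = 20.5 ms.

20.5 ms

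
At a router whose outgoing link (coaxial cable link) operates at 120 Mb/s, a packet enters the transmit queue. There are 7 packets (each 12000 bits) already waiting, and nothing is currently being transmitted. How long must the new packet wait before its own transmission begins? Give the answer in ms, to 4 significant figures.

0.7000 ms

Each queued packet: L/R = 12000/120000000 = 0.1 ms.
7 queued → 0.7 ms.
Queuing delay = 0.7000 ms.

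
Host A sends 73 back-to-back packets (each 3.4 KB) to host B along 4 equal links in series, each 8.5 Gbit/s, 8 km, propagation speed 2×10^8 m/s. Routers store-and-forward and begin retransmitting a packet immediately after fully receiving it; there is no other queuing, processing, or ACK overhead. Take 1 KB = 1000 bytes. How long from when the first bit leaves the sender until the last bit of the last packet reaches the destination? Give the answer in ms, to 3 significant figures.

0.403 ms

Per-hop transmission t_tx = L/R = 27200/8500000000 = 0.0032 ms.
Per-hop propagation t_prop = 8000/200000000 = 0.04 ms.
Pipeline fill: first packet needs 4·t_tx to clear all hops; remaining 72 packets each add one t_tx.
Total = (4+73-1)·t_tx + 4·t_prop = 76·0.0032 + 4·0.04 = 0.403 ms.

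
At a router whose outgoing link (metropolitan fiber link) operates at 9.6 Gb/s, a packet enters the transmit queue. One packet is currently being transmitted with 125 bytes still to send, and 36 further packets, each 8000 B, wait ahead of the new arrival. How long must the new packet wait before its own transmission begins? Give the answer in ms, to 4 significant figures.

0.2401 ms

Each queued packet: L/R = 64000/9600000000 = 0.00666667 ms.
36 queued → 0.24 ms.
Plus remaining 1000 bits of current packet: 0.000104167 ms.
Queuing delay = 0.2401 ms.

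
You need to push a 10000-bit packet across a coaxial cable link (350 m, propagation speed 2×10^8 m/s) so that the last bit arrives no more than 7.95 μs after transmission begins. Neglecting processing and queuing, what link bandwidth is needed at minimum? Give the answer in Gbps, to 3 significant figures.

Propagation delay = 350 / 200000000 = 1.75 μs.
Transmission budget = 7.95 − 1.75 = 6.2 μs.
R ≥ L / t_tx = 10000 bits / 6.2e-06 s = 1.61 Gbps.

1.61 Gbps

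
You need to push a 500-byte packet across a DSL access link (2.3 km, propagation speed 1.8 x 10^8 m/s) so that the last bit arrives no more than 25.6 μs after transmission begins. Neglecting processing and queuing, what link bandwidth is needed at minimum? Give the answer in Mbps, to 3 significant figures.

L = 4000 bits.
Propagation delay = 2300 / 180000000 = 12.7778 μs.
Transmission budget = 25.6 − 12.7778 = 12.8222 μs.
R ≥ L / t_tx = 4000 bits / 1.28222e-05 s = 312 Mbps.

312 Mbps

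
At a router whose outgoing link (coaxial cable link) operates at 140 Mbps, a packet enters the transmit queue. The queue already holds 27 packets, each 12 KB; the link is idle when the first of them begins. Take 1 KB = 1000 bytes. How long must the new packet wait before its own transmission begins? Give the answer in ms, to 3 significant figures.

Each queued packet: L/R = 96000/140000000 = 0.685714 ms.
27 queued → 18.5143 ms.
Queuing delay = 18.5 ms.

18.5 ms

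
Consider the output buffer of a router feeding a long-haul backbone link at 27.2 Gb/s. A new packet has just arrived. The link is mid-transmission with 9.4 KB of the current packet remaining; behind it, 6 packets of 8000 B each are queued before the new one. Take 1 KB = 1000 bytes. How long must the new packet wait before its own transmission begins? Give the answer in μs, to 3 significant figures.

Each queued packet: L/R = 64000/27200000000 = 2.35294 μs.
6 queued → 14.1176 μs.
Plus remaining 75200 bits of current packet: 2.76471 μs.
Queuing delay = 16.9 μs.

16.9 μs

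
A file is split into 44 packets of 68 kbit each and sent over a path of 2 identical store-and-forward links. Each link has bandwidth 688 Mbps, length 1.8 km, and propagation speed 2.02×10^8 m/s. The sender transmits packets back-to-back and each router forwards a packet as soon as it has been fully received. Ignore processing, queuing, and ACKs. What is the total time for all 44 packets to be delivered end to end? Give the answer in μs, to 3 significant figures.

4470 μs

Per-hop transmission t_tx = L/R = 68000/688000000 = 98.8372 μs.
Per-hop propagation t_prop = 1800/202000000 = 8.91089 μs.
Pipeline fill: first packet needs 2·t_tx to clear all hops; remaining 43 packets each add one t_tx.
Total = (2+44-1)·t_tx + 2·t_prop = 45·98.8372 + 2·8.91089 = 4470 μs.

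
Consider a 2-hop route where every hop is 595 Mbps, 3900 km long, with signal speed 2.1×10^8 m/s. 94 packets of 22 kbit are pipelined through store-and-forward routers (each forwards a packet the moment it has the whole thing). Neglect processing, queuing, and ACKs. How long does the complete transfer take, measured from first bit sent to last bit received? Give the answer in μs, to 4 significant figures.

Per-hop transmission t_tx = L/R = 22000/595000000 = 36.9748 μs.
Per-hop propagation t_prop = 3900000/210000000 = 18571.4 μs.
Pipeline fill: first packet needs 2·t_tx to clear all hops; remaining 93 packets each add one t_tx.
Total = (2+94-1)·t_tx + 2·t_prop = 95·36.9748 + 2·18571.4 = 40660 μs.

40660 μs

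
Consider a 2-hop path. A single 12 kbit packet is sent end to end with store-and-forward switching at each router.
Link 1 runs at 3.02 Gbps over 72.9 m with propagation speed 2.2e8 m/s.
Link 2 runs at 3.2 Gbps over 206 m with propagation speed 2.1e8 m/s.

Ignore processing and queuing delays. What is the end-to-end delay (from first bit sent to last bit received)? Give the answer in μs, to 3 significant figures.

9.04 μs

L = 12000 bits.
Transmission delays (L/R per hop): 3.97351, 3.75 μs; sum = 7.72351 μs.
Propagation delays (d/s per hop): 0.331364, 0.980952 μs; sum = 1.31232 μs.
End-to-end = 9.04 μs.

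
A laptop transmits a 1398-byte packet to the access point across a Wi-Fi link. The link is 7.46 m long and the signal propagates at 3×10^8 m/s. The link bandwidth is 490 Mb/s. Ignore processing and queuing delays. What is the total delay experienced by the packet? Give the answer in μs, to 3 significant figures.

22.8 μs

L = 1398 × 8 = 11184 bits.
Transmission delay = L/R = 11184 / 490000000 = 22.8245 μs.
Propagation delay = d/s = 7.46 m / 300000000 m/s = 0.0248667 μs.
Total = 22.8 μs.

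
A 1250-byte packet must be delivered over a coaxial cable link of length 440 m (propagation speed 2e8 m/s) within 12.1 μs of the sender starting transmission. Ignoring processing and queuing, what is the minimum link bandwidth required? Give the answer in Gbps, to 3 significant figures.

1.01 Gbps

L = 10000 bits.
Propagation delay = 440 / 200000000 = 2.2 μs.
Transmission budget = 12.1 − 2.2 = 9.9 μs.
R ≥ L / t_tx = 10000 bits / 9.9e-06 s = 1.01 Gbps.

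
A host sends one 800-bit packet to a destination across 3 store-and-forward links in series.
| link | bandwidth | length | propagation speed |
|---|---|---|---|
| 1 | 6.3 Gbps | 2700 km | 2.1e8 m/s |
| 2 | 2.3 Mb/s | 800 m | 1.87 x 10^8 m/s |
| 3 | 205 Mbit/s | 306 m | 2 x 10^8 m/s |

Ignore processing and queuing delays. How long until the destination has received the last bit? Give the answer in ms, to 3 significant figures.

13.2 ms

Transmission delays (L/R per hop): 0.000126984, 0.347826, 0.00390244 ms; sum = 0.351856 ms.
Propagation delays (d/s per hop): 12.8571, 0.00427807, 0.00153 ms; sum = 12.863 ms.
End-to-end = 13.2 ms.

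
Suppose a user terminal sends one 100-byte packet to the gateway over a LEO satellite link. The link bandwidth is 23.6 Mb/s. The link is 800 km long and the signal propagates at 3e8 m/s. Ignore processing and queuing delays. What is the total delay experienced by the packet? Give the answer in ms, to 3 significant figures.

2.70 ms

L = 100 × 8 = 800 bits.
Transmission delay = L/R = 800 / 23600000 = 0.0338983 ms.
Propagation delay = d/s = 800000 m / 300000000 m/s = 2.66667 ms.
Total = 2.70 ms.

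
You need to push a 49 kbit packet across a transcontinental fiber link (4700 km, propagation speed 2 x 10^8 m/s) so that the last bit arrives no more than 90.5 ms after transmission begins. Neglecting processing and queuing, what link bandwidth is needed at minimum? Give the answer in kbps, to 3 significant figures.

Propagation delay = 4700000 / 200000000 = 23.5 ms.
Transmission budget = 90.5 − 23.5 = 67 ms.
R ≥ L / t_tx = 49000 bits / 0.067 s = 731 kbps.

731 kbps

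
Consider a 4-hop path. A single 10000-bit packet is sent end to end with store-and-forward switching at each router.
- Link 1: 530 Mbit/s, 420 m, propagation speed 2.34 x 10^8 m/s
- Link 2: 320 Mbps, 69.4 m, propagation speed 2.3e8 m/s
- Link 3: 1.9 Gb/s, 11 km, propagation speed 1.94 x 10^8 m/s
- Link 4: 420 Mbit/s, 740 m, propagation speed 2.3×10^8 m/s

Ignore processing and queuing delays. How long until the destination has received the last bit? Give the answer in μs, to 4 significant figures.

141.2 μs

Transmission delays (L/R per hop): 18.8679, 31.25, 5.26316, 23.8095 μs; sum = 79.1906 μs.
Propagation delays (d/s per hop): 1.79487, 0.301739, 56.701, 3.21739 μs; sum = 62.015 μs.
End-to-end = 141.2 μs.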